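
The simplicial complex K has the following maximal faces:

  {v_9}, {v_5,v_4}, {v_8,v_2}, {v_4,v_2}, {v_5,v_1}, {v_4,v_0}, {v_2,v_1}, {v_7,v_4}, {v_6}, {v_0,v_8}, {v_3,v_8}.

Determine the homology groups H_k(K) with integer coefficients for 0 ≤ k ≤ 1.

Fix the vertex order v_0 < v_1 < v_2 < v_3 < v_4 < v_5 < v_6 < v_7 < v_8 < v_9 and write every simplex with vertices in increasing order. Then dim K = 1 and the simplices of K are:

  0-simplices (10): [v_0], [v_1], [v_2], [v_3], [v_4], [v_5], [v_6], [v_7], [v_8], [v_9]
  1-simplices (9): [v_0,v_4], [v_0,v_8], [v_1,v_2], [v_1,v_5], [v_2,v_4], [v_2,v_8], [v_3,v_8], [v_4,v_5], [v_4,v_7]

giving chain groups C_0 ≅ Z^10, C_1 ≅ Z^9.

∂_1: C_1 → C_0 is given by ∂[p,q] = [q] − [p]. For instance
  ∂[v_1,v_5] = [v_5] − [v_1].
As a 10×9 matrix over Z this has rank 7, with invariant factors (1,1,1,1,1,1,1).

Reading off H_k = ker ∂_k / im ∂_{k+1}:

  H_0: rank C_0 − rank ∂_1 = 10 − 7 = 3, and the invariant factors of ∂_1 are all 1, so H_0 = Z^3.
  H_1: rank ker ∂_1 − rank ∂_2 = (9 − 7) − 0 = 2, and there is no ∂_2, so H_1 = Z^2.

H_0 ≅ Z^3,  H_1 ≅ Z^2.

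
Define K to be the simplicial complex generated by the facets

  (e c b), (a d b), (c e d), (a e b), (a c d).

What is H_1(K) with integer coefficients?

H_1 = Z.

Take the total order a < b < c < d < e on the vertex set. Then K (dimension 2) consists of the simplices:

  0-simplices (5): a, b, c, d, e
  1-simplices (10): ab, ac, ad, ae, bc, bd, be, cd, ce, de
  2-simplices (5): abd, abe, acd, bce, cde

so the chain groups are C_0 ≅ Z^5, C_1 ≅ Z^10, C_2 ≅ Z^5.

The boundary map ∂_1: C_1 → C_0 maps an edge to its endpoints' difference, ∂[p,q] = q − p.
The resulting 5×10 matrix has rank 4, and its Smith normal form has invariant factors (1,1,1,1).

∂_2: C_2 → C_1 maps a triangle to the signed sum of its edges. For instance
  ∂acd = cd − ad + ac,
  ∂abd = bd − ad + ab.
The resulting 10×5 matrix has rank 5, and its Smith normal form has invariant factors (1,1,1,1,1).

Computing H_k = (kernel of ∂_k) / (image of ∂_{k+1}):

  H_1: rank ker ∂_1 − rank ∂_2 = (10 − 4) − 5 = 1, and the invariant factors of ∂_2 are all 1, so H_1 = Z.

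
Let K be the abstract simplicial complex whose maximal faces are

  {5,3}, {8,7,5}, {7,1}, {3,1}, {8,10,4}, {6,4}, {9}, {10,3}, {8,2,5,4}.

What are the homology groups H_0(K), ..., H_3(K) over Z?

H_0 = Z^2,  H_1 = Z^2,  H_2 = 0,  H_3 = 0.

Order the vertices as 1 < 2 < 3 < 4 < 5 < 6 < 7 < 8 < 9 < 10. Listing each simplex with vertices in this order, K has dimension 3 with simplices:

  0-simplices (10): [1], [2], [3], [4], [5], [6], [7], [8], [9], [10]
  1-simplices (15): [1,3], [1,7], [2,4], [2,5], [2,8], [3,5], [3,10], [4,5], [4,6], [4,8], [4,10], [5,7], [5,8], [7,8], [8,10]
  2-simplices (6): [2,4,5], [2,4,8], [2,5,8], [4,5,8], [4,8,10], [5,7,8]
  3-simplices (1): [2,4,5,8]

Hence C_0 ≅ Z^10, C_1 ≅ Z^15, C_2 ≅ Z^6, C_3 ≅ Z^1.

The boundary map ∂_1: C_1 → C_0 sends each edge [p,q] (with p < q) to q − p. For instance
  ∂[2,8] = [8] − [2].
The 10×15 boundary matrix has rank 8 and Smith normal form diag(1,1,1,1,1,1,1,1).

Boundary ∂_2: C_2 → C_1 sends each 2-simplex [p,q,r] to [q,r] − [p,r] + [p,q]. For instance
  ∂[2,4,8] = [4,8] − [2,8] + [2,4],
  ∂[4,5,8] = [5,8] − [4,8] + [4,5].
The 15×6 boundary matrix has rank 5 and Smith normal form diag(1,1,1,1,1).

The boundary map ∂_3: C_3 → C_2 sends each 3-simplex σ to the alternating sum Σ_i (−1)^i (σ with its i-th vertex removed). For instance
  ∂[2,4,5,8] = [4,5,8] − [2,5,8] + [2,4,8] − [2,4,5].
This gives a 6×1 integer matrix of rank 1; reducing to Smith normal form yields diagonal entries (1).

Now H_k = ker ∂_k / im ∂_{k+1}, so:

  H_0: rank C_0 − rank ∂_1 = 10 − 8 = 2, and the invariant factors of ∂_1 are all 1, so H_0 ≅ Z^2.
  H_1: rank ker ∂_1 − rank ∂_2 = (15 − 8) − 5 = 2, and the invariant factors of ∂_2 are all 1, so H_1 ≅ Z^2.
  H_2: rank ker ∂_2 − rank ∂_3 = (6 − 5) − 1 = 0, and the invariant factors of ∂_3 are all 1, so H_2 ≅ 0.
  H_3: rank ker ∂_3 − rank ∂_4 = (1 − 1) − 0 = 0, and there is no ∂_4, so H_3 ≅ 0.

As a check, the Euler characteristic is 10 − 15 + 6 − 1 = 0, which agrees with 2 − 2 + 0 − 0 = 0.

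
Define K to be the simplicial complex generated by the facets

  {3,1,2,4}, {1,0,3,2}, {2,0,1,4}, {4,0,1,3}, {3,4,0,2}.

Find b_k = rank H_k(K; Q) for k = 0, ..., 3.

K has 5 vertices, 10 edges, 10 triangles, 5 3-simplices.
rank ∂_0 = 0, rank ∂_1 = 4 ⇒ b_0 = 5 − 0 − 4 = 1; all invariant factors of ∂_1 are 1 so no torsion. So H_0 = Z.
rank ∂_1 = 4, rank ∂_2 = 6 ⇒ b_1 = 10 − 4 − 6 = 0; all invariant factors of ∂_2 are 1 so no torsion. So H_1 = 0.
rank ∂_2 = 6, rank ∂_3 = 4 ⇒ b_2 = 10 − 6 − 4 = 0; all invariant factors of ∂_3 are 1 so no torsion. So H_2 = 0.
rank ∂_3 = 4, rank ∂_4 = 0 ⇒ b_3 = 5 − 4 − 0 = 1. So H_3 = Z.

b_0 = 1, b_1 = 0, b_2 = 0, b_3 = 1.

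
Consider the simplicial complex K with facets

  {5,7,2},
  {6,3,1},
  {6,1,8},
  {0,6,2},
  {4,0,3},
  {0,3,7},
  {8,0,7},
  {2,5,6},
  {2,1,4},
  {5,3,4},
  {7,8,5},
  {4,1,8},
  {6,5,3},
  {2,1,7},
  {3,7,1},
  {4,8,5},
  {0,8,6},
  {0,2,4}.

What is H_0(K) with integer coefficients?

K has 9 vertices, 27 edges, 18 triangles.
rank ∂_0 = 0, rank ∂_1 = 8 ⇒ b_0 = 9 − 0 − 8 = 1; all invariant factors of ∂_1 are 1 so no torsion. So H_0 ≅ Z.

H_0 = Z.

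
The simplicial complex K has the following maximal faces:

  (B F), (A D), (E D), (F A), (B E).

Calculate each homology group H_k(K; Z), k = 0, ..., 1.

K has 5 vertices, 5 edges.
rank ∂_0 = 0, rank ∂_1 = 4 ⇒ b_0 = 5 − 0 − 4 = 1; all invariant factors of ∂_1 are 1 so no torsion. So H_0 = Z.
rank ∂_1 = 4, rank ∂_2 = 0 ⇒ b_1 = 5 − 4 − 0 = 1. So H_1 = Z.

H_0 ≅ Z,  H_1 ≅ Z.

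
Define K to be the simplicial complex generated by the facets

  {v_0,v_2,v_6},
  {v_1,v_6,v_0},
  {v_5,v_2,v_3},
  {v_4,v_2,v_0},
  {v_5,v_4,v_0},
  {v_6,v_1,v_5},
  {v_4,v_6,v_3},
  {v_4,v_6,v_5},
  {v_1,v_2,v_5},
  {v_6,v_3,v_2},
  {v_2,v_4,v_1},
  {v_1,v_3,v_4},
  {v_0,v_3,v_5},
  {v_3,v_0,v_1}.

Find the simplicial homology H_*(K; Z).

K has 7 vertices, 21 edges, 14 triangles.
rank ∂_0 = 0, rank ∂_1 = 6 ⇒ b_0 = 7 − 0 − 6 = 1; all invariant factors of ∂_1 are 1 so no torsion. So H_0 ≅ Z.
rank ∂_1 = 6, rank ∂_2 = 13 ⇒ b_1 = 21 − 6 − 13 = 2; all invariant factors of ∂_2 are 1 so no torsion. So H_1 ≅ Z^2.
rank ∂_2 = 13, rank ∂_3 = 0 ⇒ b_2 = 14 − 13 − 0 = 1. So H_2 ≅ Z.

H_0 = Z,  H_1 = Z^2,  H_2 = Z.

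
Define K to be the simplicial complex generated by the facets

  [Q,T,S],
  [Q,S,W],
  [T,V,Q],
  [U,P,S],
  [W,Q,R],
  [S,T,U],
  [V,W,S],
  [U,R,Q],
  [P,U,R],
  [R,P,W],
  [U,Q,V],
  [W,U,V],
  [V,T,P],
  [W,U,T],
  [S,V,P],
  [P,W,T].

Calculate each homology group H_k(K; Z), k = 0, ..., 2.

H_0 = Z,  H_1 = Z^2,  H_2 = Z.

K has 8 vertices, 24 edges, 16 triangles.
rank ∂_0 = 0, rank ∂_1 = 7 ⇒ b_0 = 8 − 0 − 7 = 1; all invariant factors of ∂_1 are 1 so no torsion. So H_0 = Z.
rank ∂_1 = 7, rank ∂_2 = 15 ⇒ b_1 = 24 − 7 − 15 = 2; all invariant factors of ∂_2 are 1 so no torsion. So H_1 = Z^2.
rank ∂_2 = 15, rank ∂_3 = 0 ⇒ b_2 = 16 − 15 − 0 = 1. So H_2 = Z.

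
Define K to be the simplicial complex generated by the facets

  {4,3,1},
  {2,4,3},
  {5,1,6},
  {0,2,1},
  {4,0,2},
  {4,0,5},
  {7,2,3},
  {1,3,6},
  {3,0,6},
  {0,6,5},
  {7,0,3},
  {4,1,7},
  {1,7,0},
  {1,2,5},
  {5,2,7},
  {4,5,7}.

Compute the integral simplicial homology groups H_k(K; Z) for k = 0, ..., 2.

H_0 = Z,  H_1 = Z^2,  H_2 = Z.

Order the vertices as 0 < 1 < 2 < 3 < 4 < 5 < 6 < 7. Listing each simplex with vertices in this order, K has dimension 2 with simplices:

  0-simplices (8): [0], [1], [2], [3], [4], [5], [6], [7]
  1-simplices (24): (24 of them)
  2-simplices (16): [0,1,2], [0,1,7], [0,2,4], [0,3,6], [0,3,7], [0,4,5], [0,5,6], [1,2,5], [1,3,4], [1,3,6], [1,4,7], [1,5,6], [2,3,4], [2,3,7], [2,5,7], [4,5,7]

so the chain groups are C_0 ≅ Z^8, C_1 ≅ Z^24, C_2 ≅ Z^16.

Boundary ∂_1: C_1 → C_0 is given by ∂[p,q] = [q] − [p].
As a 8×24 matrix over Z this has rank 7, with invariant factors (1,1,1,1,1,1,1).

∂_2: C_2 → C_1 acts by ∂[p,q,r] = [q,r] − [p,r] + [p,q]. For instance
  ∂[2,5,7] = [5,7] − [2,7] + [2,5],
  ∂[0,3,6] = [3,6] − [0,6] + [0,3].
The resulting 24×16 matrix has rank 15, and its Smith normal form has invariant factors (1,1,1,1,1,1,1,1,1,1,1,1,1,1,1).

Reading off H_k = ker ∂_k / im ∂_{k+1}:

  H_0: rank C_0 − rank ∂_1 = 8 − 7 = 1, and the invariant factors of ∂_1 are all 1, so H_0 = Z.
  H_1: rank ker ∂_1 − rank ∂_2 = (24 − 7) − 15 = 2, and the invariant factors of ∂_2 are all 1, so H_1 = Z^2.
  H_2: rank ker ∂_2 − rank ∂_3 = (16 − 15) − 0 = 1, and there is no ∂_3, so H_2 = Z.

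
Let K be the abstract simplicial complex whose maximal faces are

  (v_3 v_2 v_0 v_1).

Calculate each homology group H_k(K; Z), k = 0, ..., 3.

Fix the vertex order v_0 < v_1 < v_2 < v_3 and write every simplex with vertices in increasing order. Then dim K = 3 and the simplices of K are:

  0-simplices (4): [v_0], [v_1], [v_2], [v_3]
  1-simplices (6): [v_0,v_1], [v_0,v_2], [v_0,v_3], [v_1,v_2], [v_1,v_3], [v_2,v_3]
  2-simplices (4): [v_0,v_1,v_2], [v_0,v_1,v_3], [v_0,v_2,v_3], [v_1,v_2,v_3]
  3-simplices (1): [v_0,v_1,v_2,v_3]

so the chain groups are C_0 ≅ Z^4, C_1 ≅ Z^6, C_2 ≅ Z^4, C_3 ≅ Z^1.

Boundary ∂_1: C_1 → C_0 sends each edge [p,q] (with p < q) to q − p. For instance
  ∂[v_1,v_2] = [v_2] − [v_1].
This gives a 4×6 integer matrix of rank 3; reducing to Smith normal form yields diagonal entries (1,1,1).

∂_2: C_2 → C_1 sends each 2-simplex [p,q,r] to [q,r] − [p,r] + [p,q]. For instance
  ∂[v_0,v_1,v_3] = [v_1,v_3] − [v_0,v_3] + [v_0,v_1],
  ∂[v_0,v_1,v_2] = [v_1,v_2] − [v_0,v_2] + [v_0,v_1].
This gives a 6×4 integer matrix of rank 3; reducing to Smith normal form yields diagonal entries (1,1,1).

∂_3: C_3 → C_2 sends each 3-simplex σ to the alternating sum Σ_i (−1)^i (σ with its i-th vertex removed). For instance
  ∂[v_0,v_1,v_2,v_3] = [v_1,v_2,v_3] − [v_0,v_2,v_3] + [v_0,v_1,v_3] − [v_0,v_1,v_2].
The 4×1 boundary matrix has rank 1 and Smith normal form diag(1).

Reading off H_k = ker ∂_k / im ∂_{k+1}:

  H_0: rank C_0 − rank ∂_1 = 4 − 3 = 1, and the invariant factors of ∂_1 are all 1, so H_0 = Z.
  H_1: rank ker ∂_1 − rank ∂_2 = (6 − 3) − 3 = 0, and the invariant factors of ∂_2 are all 1, so H_1 = 0.
  H_2: rank ker ∂_2 − rank ∂_3 = (4 − 3) − 1 = 0, and the invariant factors of ∂_3 are all 1, so H_2 = 0.
  H_3: rank ker ∂_3 − rank ∂_4 = (1 − 1) − 0 = 0, and there is no ∂_4, so H_3 = 0.

As a check, the Euler characteristic is 4 − 6 + 4 − 1 = 1, which agrees with 1 − 0 + 0 − 0 = 1.

H_0 = Z,  H_1 = 0,  H_2 = 0,  H_3 = 0.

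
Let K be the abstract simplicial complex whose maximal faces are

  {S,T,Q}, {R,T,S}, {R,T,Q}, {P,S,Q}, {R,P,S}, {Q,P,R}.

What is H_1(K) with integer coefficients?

H_1 = 0.

We work with the vertex ordering P < Q < R < S < T. The simplices of K, each written with vertices in increasing order, are:

  0-simplices (5): P, Q, R, S, T
  1-simplices (9): PQ, PR, PS, QR, QS, QT, RS, RT, ST
  2-simplices (6): PQR, PQS, PRS, QRT, QST, RST

so the chain groups are C_0 ≅ Z^5, C_1 ≅ Z^9, C_2 ≅ Z^6.

∂_1: C_1 → C_0 sends each edge [p,q] (with p < q) to q − p. For instance
  ∂RT = T − R.
This gives a 5×9 integer matrix of rank 4; reducing to Smith normal form yields diagonal entries (1,1,1,1).

∂_2: C_2 → C_1 acts by ∂[p,q,r] = [q,r] − [p,r] + [p,q]. For instance
  ∂QST = ST − QT + QS,
  ∂PQR = QR − PR + PQ.
The resulting 9×6 matrix has rank 5, and its Smith normal form has invariant factors (1,1,1,1,1).

Now H_k = ker ∂_k / im ∂_{k+1}, so:

  H_1: rank ker ∂_1 − rank ∂_2 = (9 − 4) − 5 = 0, and the invariant factors of ∂_2 are all 1, so H_1 = 0.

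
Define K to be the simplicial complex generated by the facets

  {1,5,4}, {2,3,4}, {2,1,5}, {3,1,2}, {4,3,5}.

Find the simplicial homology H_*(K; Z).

H_0 ≅ Z,  H_1 ≅ Z,  H_2 = 0.

We work with the vertex ordering 1 < 2 < 3 < 4 < 5. The simplices of K, each written with vertices in increasing order, are:

  0-simplices (5): [1], [2], [3], [4], [5]
  1-simplices (10): [1,2], [1,3], [1,4], [1,5], [2,3], [2,4], [2,5], [3,4], [3,5], [4,5]
  2-simplices (5): [1,2,3], [1,2,5], [1,4,5], [2,3,4], [3,4,5]

Hence C_0 ≅ Z^5, C_1 ≅ Z^10, C_2 ≅ Z^5.

∂_1: C_1 → C_0 is given by ∂[p,q] = [q] − [p]. For instance
  ∂[3,5] = [5] − [3].
This gives a 5×10 integer matrix of rank 4; reducing to Smith normal form yields diagonal entries (1,1,1,1).

The boundary map ∂_2: C_2 → C_1 sends each 2-simplex [p,q,r] to [q,r] − [p,r] + [p,q]. For instance
  ∂[3,4,5] = [4,5] − [3,5] + [3,4],
  ∂[2,3,4] = [3,4] − [2,4] + [2,3].
The resulting 10×5 matrix has rank 5, and its Smith normal form has invariant factors (1,1,1,1,1).

Reading off H_k = ker ∂_k / im ∂_{k+1}:

  H_0: rank C_0 − rank ∂_1 = 5 − 4 = 1, and the invariant factors of ∂_1 are all 1, so H_0 ≅ Z.
  H_1: rank ker ∂_1 − rank ∂_2 = (10 − 4) − 5 = 1, and the invariant factors of ∂_2 are all 1, so H_1 ≅ Z.
  H_2: rank ker ∂_2 − rank ∂_3 = (5 − 5) − 0 = 0, and there is no ∂_3, so H_2 ≅ 0.

(K is a triangulation of the Möbius band.)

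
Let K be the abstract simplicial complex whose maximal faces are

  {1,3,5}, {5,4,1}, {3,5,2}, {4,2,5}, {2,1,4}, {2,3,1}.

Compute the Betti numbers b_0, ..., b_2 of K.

Order the vertices as 1 < 2 < 3 < 4 < 5. Listing each simplex with vertices in this order, K has dimension 2 with simplices:

  0-simplices (5): [1], [2], [3], [4], [5]
  1-simplices (9): [1,2], [1,3], [1,4], [1,5], [2,3], [2,4], [2,5], [3,5], [4,5]
  2-simplices (6): [1,2,3], [1,2,4], [1,3,5], [1,4,5], [2,3,5], [2,4,5]

giving chain groups C_0 ≅ Z^5, C_1 ≅ Z^9, C_2 ≅ Z^6.

The boundary map ∂_1: C_1 → C_0 sends each edge [p,q] (with p < q) to q − p.
As a 5×9 matrix over Z this has rank 4, with invariant factors (1,1,1,1).

Boundary ∂_2: C_2 → C_1 maps a triangle to the signed sum of its edges. For instance
  ∂[1,4,5] = [4,5] − [1,5] + [1,4],
  ∂[2,3,5] = [3,5] − [2,5] + [2,3].
As a 9×6 matrix over Z this has rank 5, with invariant factors (1,1,1,1,1).

Computing H_k = (kernel of ∂_k) / (image of ∂_{k+1}):

  H_0: rank C_0 − rank ∂_1 = 5 − 4 = 1, and the invariant factors of ∂_1 are all 1, so H_0 ≅ Z.
  H_1: rank ker ∂_1 − rank ∂_2 = (9 − 4) − 5 = 0, and the invariant factors of ∂_2 are all 1, so H_1 ≅ 0.
  H_2: rank ker ∂_2 − rank ∂_3 = (6 − 5) − 0 = 1, and there is no ∂_3, so H_2 ≅ Z.

As a check, the Euler characteristic is 5 − 9 + 6 = 2, which agrees with 1 − 0 + 1 = 2.
(K is a triangulation of the 2-sphere S^2.)

Hence the Betti numbers are b_0 = 1, b_1 = 0, b_2 = 1.

b_0 = 1, b_1 = 0, b_2 = 1.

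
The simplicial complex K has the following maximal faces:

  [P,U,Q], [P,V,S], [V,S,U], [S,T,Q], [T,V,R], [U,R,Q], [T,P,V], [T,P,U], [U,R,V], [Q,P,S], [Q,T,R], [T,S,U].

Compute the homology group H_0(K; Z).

Take the total order P < Q < R < S < T < U < V on the vertex set. Then K (dimension 2) consists of the simplices:

  0-simplices (7): P, Q, R, S, T, U, V
  1-simplices (18): PQ, PS, PT, PU, PV, QR, QS, QT, QU, RT, RU, RV, ST, SU, SV, TU, TV, UV
  2-simplices (12): PQS, PQU, PSV, PTU, PTV, QRT, QRU, QST, RTV, RUV, STU, SUV

Hence C_0 ≅ Z^7, C_1 ≅ Z^18, C_2 ≅ Z^12.

Boundary ∂_1: C_1 → C_0 is given by ∂[p,q] = [q] − [p]. For instance
  ∂SU = U − S.
This gives a 7×18 integer matrix of rank 6; reducing to Smith normal form yields diagonal entries (1,1,1,1,1,1).

The boundary map ∂_2: C_2 → C_1 sends each 2-simplex [p,q,r] to [q,r] − [p,r] + [p,q]. For instance
  ∂PTU = TU − PU + PT,
  ∂QST = ST − QT + QS.
This gives a 18×12 integer matrix of rank 12; reducing to Smith normal form yields diagonal entries (1,1,1,1,1,1,1,1,1,1,1,2).

Computing H_k = (kernel of ∂_k) / (image of ∂_{k+1}):

  H_0: rank C_0 − rank ∂_1 = 7 − 6 = 1, and the invariant factors of ∂_1 are all 1, so H_0 ≅ Z.

H_0 = Z.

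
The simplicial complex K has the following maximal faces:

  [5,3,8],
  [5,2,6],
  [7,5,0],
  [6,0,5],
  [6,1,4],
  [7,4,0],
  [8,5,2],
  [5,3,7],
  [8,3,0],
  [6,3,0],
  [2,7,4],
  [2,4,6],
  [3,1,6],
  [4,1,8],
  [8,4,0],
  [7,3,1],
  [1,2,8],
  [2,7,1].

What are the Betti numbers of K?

b_0 = 1, b_1 = 1, b_2 = 0.

Order the vertices as 0 < 1 < 2 < 3 < 4 < 5 < 6 < 7 < 8. Listing each simplex with vertices in this order, K has dimension 2 with simplices:

  0-simplices (9): [0], [1], [2], [3], [4], [5], [6], [7], [8]
  1-simplices (27): (27 of them)
  2-simplices (18): [0,3,6], [0,3,8], [0,4,7], [0,4,8], [0,5,6], [0,5,7], [1,2,7], [1,2,8], [1,3,6], [1,3,7], [1,4,6], [1,4,8], [2,4,6], [2,4,7], [2,5,6], [2,5,8], [3,5,7], [3,5,8]

so the chain groups are C_0 ≅ Z^9, C_1 ≅ Z^27, C_2 ≅ Z^18.

The boundary map ∂_1: C_1 → C_0 maps an edge to its endpoints' difference, ∂[p,q] = q − p. For instance
  ∂[0,5] = [5] − [0].
As a 9×27 matrix over Z this has rank 8, with invariant factors (1,1,1,1,1,1,1,1).

Boundary ∂_2: C_2 → C_1 maps a triangle to the signed sum of its edges. For instance
  ∂[0,5,7] = [5,7] − [0,7] + [0,5],
  ∂[2,5,8] = [5,8] − [2,8] + [2,5].
The 27×18 boundary matrix has rank 18 and Smith normal form diag(1,1,1,1,1,1,1,1,1,1,1,1,1,1,1,1,1,2).

Reading off H_k = ker ∂_k / im ∂_{k+1}:

  H_0: rank C_0 − rank ∂_1 = 9 − 8 = 1, and the invariant factors of ∂_1 are all 1, so H_0 ≅ Z.
  H_1: rank ker ∂_1 − rank ∂_2 = (27 − 8) − 18 = 1, and ∂_2 has invariant factor 2 > 1, so H_1 ≅ Z ⊕ Z/2.
  H_2: rank ker ∂_2 − rank ∂_3 = (18 − 18) − 0 = 0, and there is no ∂_3, so H_2 ≅ 0.

Hence the Betti numbers are b_0 = 1, b_1 = 1, b_2 = 0.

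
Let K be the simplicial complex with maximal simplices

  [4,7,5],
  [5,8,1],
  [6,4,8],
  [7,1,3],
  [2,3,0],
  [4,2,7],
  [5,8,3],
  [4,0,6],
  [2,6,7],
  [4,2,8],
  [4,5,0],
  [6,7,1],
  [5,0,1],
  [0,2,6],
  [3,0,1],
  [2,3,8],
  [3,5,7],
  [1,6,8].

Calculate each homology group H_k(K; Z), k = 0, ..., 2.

H_0 = Z,  H_1 = Z ⊕ Z_2,  H_2 = 0.

Fix the vertex order 0 < 1 < 2 < 3 < 4 < 5 < 6 < 7 < 8 and write every simplex with vertices in increasing order. Then dim K = 2 and the simplices of K are:

  0-simplices (9): [0], [1], [2], [3], [4], [5], [6], [7], [8]
  1-simplices (27): (27 of them)
  2-simplices (18): [0,1,3], [0,1,5], [0,2,3], [0,2,6], [0,4,5], [0,4,6], [1,3,7], [1,5,8], [1,6,7], [1,6,8], [2,3,8], [2,4,7], [2,4,8], [2,6,7], [3,5,7], [3,5,8], [4,5,7], [4,6,8]

Hence C_0 ≅ Z^9, C_1 ≅ Z^27, C_2 ≅ Z^18.

Boundary ∂_1: C_1 → C_0 maps an edge to its endpoints' difference, ∂[p,q] = q − p.
This gives a 9×27 integer matrix of rank 8; reducing to Smith normal form yields diagonal entries (1,1,1,1,1,1,1,1).

The boundary map ∂_2: C_2 → C_1 sends each 2-simplex [p,q,r] to [q,r] − [p,r] + [p,q]. For instance
  ∂[0,1,3] = [1,3] − [0,3] + [0,1],
  ∂[2,4,7] = [4,7] − [2,7] + [2,4].
The resulting 27×18 matrix has rank 18, and its Smith normal form has invariant factors (1,1,1,1,1,1,1,1,1,1,1,1,1,1,1,1,1,2).

Computing H_k = (kernel of ∂_k) / (image of ∂_{k+1}):

  H_0: rank C_0 − rank ∂_1 = 9 − 8 = 1, and the invariant factors of ∂_1 are all 1, so H_0 = Z.
  H_1: rank ker ∂_1 − rank ∂_2 = (27 − 8) − 18 = 1, and ∂_2 has invariant factor 2 > 1, so H_1 = Z ⊕ Z_2.
  H_2: rank ker ∂_2 − rank ∂_3 = (18 − 18) − 0 = 0, and there is no ∂_3, so H_2 = 0.

As a check, the Euler characteristic is 9 − 27 + 18 = 0, which agrees with 1 − 1 + 0 = 0.
(K is a triangulation of the Klein bottle.)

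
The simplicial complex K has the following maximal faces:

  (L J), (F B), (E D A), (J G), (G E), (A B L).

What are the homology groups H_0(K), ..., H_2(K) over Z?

K has 8 vertices, 10 edges, 2 triangles.
rank ∂_0 = 0, rank ∂_1 = 7 ⇒ b_0 = 8 − 0 − 7 = 1; all invariant factors of ∂_1 are 1 so no torsion. So H_0 = Z.
rank ∂_1 = 7, rank ∂_2 = 2 ⇒ b_1 = 10 − 7 − 2 = 1; all invariant factors of ∂_2 are 1 so no torsion. So H_1 = Z.
rank ∂_2 = 2, rank ∂_3 = 0 ⇒ b_2 = 2 − 2 − 0 = 0. So H_2 = 0.

H_0 ≅ Z,  H_1 ≅ Z,  H_2 = 0.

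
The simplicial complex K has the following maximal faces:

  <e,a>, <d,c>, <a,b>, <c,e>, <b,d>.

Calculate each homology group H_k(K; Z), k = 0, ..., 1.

Take the total order a < b < c < d < e on the vertex set. Then K (dimension 1) consists of the simplices:

  0-simplices (5): a, b, c, d, e
  1-simplices (5): ab, ae, bd, cd, ce

so the chain groups are C_0 ≅ Z^5, C_1 ≅ Z^5.

∂_1: C_1 → C_0 sends each edge [p,q] (with p < q) to q − p. For instance
  ∂cd = d − c.
The resulting 5×5 matrix has rank 4, and its Smith normal form has invariant factors (1,1,1,1).

Now H_k = ker ∂_k / im ∂_{k+1}, so:

  H_0: rank C_0 − rank ∂_1 = 5 − 4 = 1, and the invariant factors of ∂_1 are all 1, so H_0 = Z.
  H_1: rank ker ∂_1 − rank ∂_2 = (5 − 4) − 0 = 1, and there is no ∂_2, so H_1 = Z.

H_0 ≅ Z,  H_1 ≅ Z.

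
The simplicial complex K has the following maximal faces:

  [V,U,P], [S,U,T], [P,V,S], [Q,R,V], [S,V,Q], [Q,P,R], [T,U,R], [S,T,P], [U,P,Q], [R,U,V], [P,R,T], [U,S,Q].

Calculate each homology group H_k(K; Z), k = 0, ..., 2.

K has 7 vertices, 18 edges, 12 triangles.
rank ∂_0 = 0, rank ∂_1 = 6 ⇒ b_0 = 7 − 0 − 6 = 1; all invariant factors of ∂_1 are 1 so no torsion. So H_0 ≅ Z.
rank ∂_1 = 6, rank ∂_2 = 12 ⇒ b_1 = 18 − 6 − 12 = 0; ∂_2 has invariant factor(s) [2] giving torsion. So H_1 ≅ Z/2Z.
rank ∂_2 = 12, rank ∂_3 = 0 ⇒ b_2 = 12 − 12 − 0 = 0. So H_2 ≅ 0.

H_0 = Z,  H_1 = Z/2Z,  H_2 = 0.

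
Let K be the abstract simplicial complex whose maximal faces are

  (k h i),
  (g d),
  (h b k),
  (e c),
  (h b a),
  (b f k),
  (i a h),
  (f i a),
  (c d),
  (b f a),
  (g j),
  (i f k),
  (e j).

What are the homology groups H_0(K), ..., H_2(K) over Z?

Order the vertices as a < b < c < d < e < f < g < h < i < j < k. Listing each simplex with vertices in this order, K has dimension 2 with simplices:

  0-simplices (11): a, b, c, d, e, f, g, h, i, j, k
  1-simplices (17): ab, af, ah, ai, bf, bh, bk, cd, ce, dg, ej, fi, fk, gj, hi, hk, ik
  2-simplices (8): abf, abh, afi, ahi, bfk, bhk, fik, hik

giving chain groups C_0 ≅ Z^11, C_1 ≅ Z^17, C_2 ≅ Z^8.

∂_1: C_1 → C_0 is given by ∂[p,q] = [q] − [p]. For instance
  ∂ik = k − i.
This gives a 11×17 integer matrix of rank 9; reducing to Smith normal form yields diagonal entries (1,1,1,1,1,1,1,1,1).

The boundary map ∂_2: C_2 → C_1 maps a triangle to the signed sum of its edges. For instance
  ∂hik = ik − hk + hi,
  ∂bhk = hk − bk + bh.
The resulting 17×8 matrix has rank 7, and its Smith normal form has invariant factors (1,1,1,1,1,1,1).

From H_k ≅ ker(∂_k) / im(∂_{k+1}) we obtain:

  H_0: rank C_0 − rank ∂_1 = 11 − 9 = 2, and the invariant factors of ∂_1 are all 1, so H_0 ≅ Z^2.
  H_1: rank ker ∂_1 − rank ∂_2 = (17 − 9) − 7 = 1, and the invariant factors of ∂_2 are all 1, so H_1 ≅ Z.
  H_2: rank ker ∂_2 − rank ∂_3 = (8 − 7) − 0 = 1, and there is no ∂_3, so H_2 ≅ Z.

(K is a triangulation of the disjoint union of the circle S^1 and the 2-sphere S^2.)

H_0 ≅ Z^2,  H_1 ≅ Z,  H_2 ≅ Z.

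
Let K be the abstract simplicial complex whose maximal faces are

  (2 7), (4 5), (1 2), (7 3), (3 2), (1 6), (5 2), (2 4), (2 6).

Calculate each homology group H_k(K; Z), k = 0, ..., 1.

K has 7 vertices, 9 edges.
rank ∂_0 = 0, rank ∂_1 = 6 ⇒ b_0 = 7 − 0 − 6 = 1; all invariant factors of ∂_1 are 1 so no torsion. So H_0 = Z.
rank ∂_1 = 6, rank ∂_2 = 0 ⇒ b_1 = 9 − 6 − 0 = 3. So H_1 = Z^3.

H_0 = Z,  H_1 = Z^3.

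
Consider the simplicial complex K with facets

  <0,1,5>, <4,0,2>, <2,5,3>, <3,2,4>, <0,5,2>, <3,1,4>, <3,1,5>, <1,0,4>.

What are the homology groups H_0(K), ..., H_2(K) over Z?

We work with the vertex ordering 0 < 1 < 2 < 3 < 4 < 5. The simplices of K, each written with vertices in increasing order, are:

  0-simplices (6): [0], [1], [2], [3], [4], [5]
  1-simplices (12): [0,1], [0,2], [0,4], [0,5], [1,3], [1,4], [1,5], [2,3], [2,4], [2,5], [3,4], [3,5]
  2-simplices (8): [0,1,4], [0,1,5], [0,2,4], [0,2,5], [1,3,4], [1,3,5], [2,3,4], [2,3,5]

giving chain groups C_0 ≅ Z^6, C_1 ≅ Z^12, C_2 ≅ Z^8.

Boundary ∂_1: C_1 → C_0 is given by ∂[p,q] = [q] − [p].
The resulting 6×12 matrix has rank 5, and its Smith normal form has invariant factors (1,1,1,1,1).

The boundary map ∂_2: C_2 → C_1 sends each 2-simplex [p,q,r] to [q,r] − [p,r] + [p,q]. For instance
  ∂[0,2,5] = [2,5] − [0,5] + [0,2],
  ∂[0,1,4] = [1,4] − [0,4] + [0,1].
This gives a 12×8 integer matrix of rank 7; reducing to Smith normal form yields diagonal entries (1,1,1,1,1,1,1).

From H_k ≅ ker(∂_k) / im(∂_{k+1}) we obtain:

  H_0: rank C_0 − rank ∂_1 = 6 − 5 = 1, and the invariant factors of ∂_1 are all 1, so H_0 ≅ Z.
  H_1: rank ker ∂_1 − rank ∂_2 = (12 − 5) − 7 = 0, and the invariant factors of ∂_2 are all 1, so H_1 ≅ 0.
  H_2: rank ker ∂_2 − rank ∂_3 = (8 − 7) − 0 = 1, and there is no ∂_3, so H_2 ≅ Z.

As a check, the Euler characteristic is 6 − 12 + 8 = 2, which agrees with 1 − 0 + 1 = 2.

H_0 ≅ Z,  H_1 = 0,  H_2 ≅ Z.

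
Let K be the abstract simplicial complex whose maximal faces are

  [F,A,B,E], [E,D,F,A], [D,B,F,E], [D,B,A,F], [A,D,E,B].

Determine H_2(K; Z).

H_2 ≅ 0.

Take the total order A < B < D < E < F on the vertex set. Then K (dimension 3) consists of the simplices:

  0-simplices (5): A, B, D, E, F
  1-simplices (10): AB, AD, AE, AF, BD, BE, BF, DE, DF, EF
  2-simplices (10): ABD, ABE, ABF, ADE, ADF, AEF, BDE, BDF, BEF, DEF
  3-simplices (5): ABDE, ABDF, ABEF, ADEF, BDEF

so the chain groups are C_0 ≅ Z^5, C_1 ≅ Z^10, C_2 ≅ Z^10, C_3 ≅ Z^5.

The boundary map ∂_1: C_1 → C_0 maps an edge to its endpoints' difference, ∂[p,q] = q − p.
The resulting 5×10 matrix has rank 4, and its Smith normal form has invariant factors (1,1,1,1).

Boundary ∂_2: C_2 → C_1 acts by ∂[p,q,r] = [q,r] − [p,r] + [p,q]. For instance
  ∂ADF = DF − AF + AD,
  ∂ABD = BD − AD + AB.
This gives a 10×10 integer matrix of rank 6; reducing to Smith normal form yields diagonal entries (1,1,1,1,1,1).

The boundary map ∂_3: C_3 → C_2 sends each 3-simplex σ to the alternating sum Σ_i (−1)^i (σ with its i-th vertex removed). For instance
  ∂BDEF = DEF − BEF + BDF − BDE,
  ∂ABDF = BDF − ADF + ABF − ABD.
The resulting 10×5 matrix has rank 4, and its Smith normal form has invariant factors (1,1,1,1).

Computing H_k = (kernel of ∂_k) / (image of ∂_{k+1}):

  H_2: rank ker ∂_2 − rank ∂_3 = (10 − 6) − 4 = 0, and the invariant factors of ∂_3 are all 1, so H_2 ≅ 0.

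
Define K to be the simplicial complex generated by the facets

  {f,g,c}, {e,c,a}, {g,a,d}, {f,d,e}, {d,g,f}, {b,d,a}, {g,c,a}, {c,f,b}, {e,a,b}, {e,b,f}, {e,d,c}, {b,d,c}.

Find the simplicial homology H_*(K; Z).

Take the total order a < b < c < d < e < f < g on the vertex set. Then K (dimension 2) consists of the simplices:

  0-simplices (7): a, b, c, d, e, f, g
  1-simplices (18): ab, ac, ad, ae, ag, bc, bd, be, bf, cd, ce, cf, cg, de, df, dg, ef, fg
  2-simplices (12): abd, abe, ace, acg, adg, bcd, bcf, bef, cde, cfg, def, dfg

giving chain groups C_0 ≅ Z^7, C_1 ≅ Z^18, C_2 ≅ Z^12.

Boundary ∂_1: C_1 → C_0 maps an edge to its endpoints' difference, ∂[p,q] = q − p.
The 7×18 boundary matrix has rank 6 and Smith normal form diag(1,1,1,1,1,1).

Boundary ∂_2: C_2 → C_1 sends each 2-simplex [p,q,r] to [q,r] − [p,r] + [p,q]. For instance
  ∂bcf = cf − bf + bc,
  ∂cfg = fg − cg + cf.
As a 18×12 matrix over Z this has rank 12, with invariant factors (1,1,1,1,1,1,1,1,1,1,1,2).

Reading off H_k = ker ∂_k / im ∂_{k+1}:

  H_0: rank C_0 − rank ∂_1 = 7 − 6 = 1, and the invariant factors of ∂_1 are all 1, so H_0 = Z.
  H_1: rank ker ∂_1 − rank ∂_2 = (18 − 6) − 12 = 0, and ∂_2 has invariant factor 2 > 1, so H_1 = Z/2.
  H_2: rank ker ∂_2 − rank ∂_3 = (12 − 12) − 0 = 0, and there is no ∂_3, so H_2 = 0.

H_0 ≅ Z,  H_1 ≅ Z/2,  H_2 = 0.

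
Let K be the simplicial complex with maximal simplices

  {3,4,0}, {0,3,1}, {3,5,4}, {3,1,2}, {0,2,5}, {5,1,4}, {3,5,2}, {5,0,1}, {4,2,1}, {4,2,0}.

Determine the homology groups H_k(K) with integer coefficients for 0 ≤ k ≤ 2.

K has 6 vertices, 15 edges, 10 triangles.
rank ∂_0 = 0, rank ∂_1 = 5 ⇒ b_0 = 6 − 0 − 5 = 1; all invariant factors of ∂_1 are 1 so no torsion. So H_0 ≅ Z.
rank ∂_1 = 5, rank ∂_2 = 10 ⇒ b_1 = 15 − 5 − 10 = 0; ∂_2 has invariant factor(s) [2] giving torsion. So H_1 ≅ Z/2.
rank ∂_2 = 10, rank ∂_3 = 0 ⇒ b_2 = 10 − 10 − 0 = 0. So H_2 ≅ 0.

H_0 ≅ Z,  H_1 ≅ Z/2,  H_2 = 0.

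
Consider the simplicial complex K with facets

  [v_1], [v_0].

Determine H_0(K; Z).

H_0 ≅ Z^2.

Fix the vertex order v_0 < v_1 and write every simplex with vertices in increasing order. Then dim K = 0 and the simplices of K are:

  0-simplices (2): [v_0], [v_1]

giving chain groups C_0 ≅ Z^2.

Computing H_k = (kernel of ∂_k) / (image of ∂_{k+1}):

  H_0: rank C_0 − rank ∂_1 = 2 − 0 = 2, and there is no ∂_1, so H_0 = Z^2.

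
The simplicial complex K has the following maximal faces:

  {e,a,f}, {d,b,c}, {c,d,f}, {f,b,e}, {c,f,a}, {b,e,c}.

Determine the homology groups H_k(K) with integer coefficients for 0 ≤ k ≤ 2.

H_0 ≅ Z,  H_1 ≅ Z,  H_2 = 0.

Fix the vertex order a < b < c < d < e < f and write every simplex with vertices in increasing order. Then dim K = 2 and the simplices of K are:

  0-simplices (6): a, b, c, d, e, f
  1-simplices (12): ac, ae, af, bc, bd, be, bf, cd, ce, cf, df, ef
  2-simplices (6): acf, aef, bcd, bce, bef, cdf

giving chain groups C_0 ≅ Z^6, C_1 ≅ Z^12, C_2 ≅ Z^6.

∂_1: C_1 → C_0 is given by ∂[p,q] = [q] − [p].
The resulting 6×12 matrix has rank 5, and its Smith normal form has invariant factors (1,1,1,1,1).

∂_2: C_2 → C_1 acts by ∂[p,q,r] = [q,r] − [p,r] + [p,q]. For instance
  ∂bce = ce − be + bc,
  ∂cdf = df − cf + cd.
As a 12×6 matrix over Z this has rank 6, with invariant factors (1,1,1,1,1,1).

Computing H_k = (kernel of ∂_k) / (image of ∂_{k+1}):

  H_0: rank C_0 − rank ∂_1 = 6 − 5 = 1, and the invariant factors of ∂_1 are all 1, so H_0 ≅ Z.
  H_1: rank ker ∂_1 − rank ∂_2 = (12 − 5) − 6 = 1, and the invariant factors of ∂_2 are all 1, so H_1 ≅ Z.
  H_2: rank ker ∂_2 − rank ∂_3 = (6 − 6) − 0 = 0, and there is no ∂_3, so H_2 ≅ 0.

As a check, the Euler characteristic is 6 − 12 + 6 = 0, which agrees with 1 − 1 + 0 = 0.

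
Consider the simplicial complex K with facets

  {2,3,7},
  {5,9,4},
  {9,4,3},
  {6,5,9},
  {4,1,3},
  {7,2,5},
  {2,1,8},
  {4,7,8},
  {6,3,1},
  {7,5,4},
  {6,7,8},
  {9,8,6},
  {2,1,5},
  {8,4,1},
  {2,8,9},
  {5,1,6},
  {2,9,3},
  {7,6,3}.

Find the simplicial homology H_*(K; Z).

H_0 ≅ Z,  H_1 ≅ Z^2,  H_2 ≅ Z.

We work with the vertex ordering 1 < 2 < 3 < 4 < 5 < 6 < 7 < 8 < 9. The simplices of K, each written with vertices in increasing order, are:

  0-simplices (9): [1], [2], [3], [4], [5], [6], [7], [8], [9]
  1-simplices (27): (27 of them)
  2-simplices (18): [1,2,5], [1,2,8], [1,3,4], [1,3,6], [1,4,8], [1,5,6], [2,3,7], [2,3,9], [2,5,7], [2,8,9], [3,4,9], [3,6,7], [4,5,7], [4,5,9], [4,7,8], [5,6,9], [6,7,8], [6,8,9]

giving chain groups C_0 ≅ Z^9, C_1 ≅ Z^27, C_2 ≅ Z^18.

Boundary ∂_1: C_1 → C_0 maps an edge to its endpoints' difference, ∂[p,q] = q − p. For instance
  ∂[1,6] = [6] − [1].
This gives a 9×27 integer matrix of rank 8; reducing to Smith normal form yields diagonal entries (1,1,1,1,1,1,1,1).

Boundary ∂_2: C_2 → C_1 acts by ∂[p,q,r] = [q,r] − [p,r] + [p,q]. For instance
  ∂[5,6,9] = [6,9] − [5,9] + [5,6],
  ∂[1,2,5] = [2,5] − [1,5] + [1,2].
This gives a 27×18 integer matrix of rank 17; reducing to Smith normal form yields diagonal entries (1,1,1,1,1,1,1,1,1,1,1,1,1,1,1,1,1).

Now H_k = ker ∂_k / im ∂_{k+1}, so:

  H_0: rank C_0 − rank ∂_1 = 9 − 8 = 1, and the invariant factors of ∂_1 are all 1, so H_0 ≅ Z.
  H_1: rank ker ∂_1 − rank ∂_2 = (27 − 8) − 17 = 2, and the invariant factors of ∂_2 are all 1, so H_1 ≅ Z^2.
  H_2: rank ker ∂_2 − rank ∂_3 = (18 − 17) − 0 = 1, and there is no ∂_3, so H_2 ≅ Z.

(K is a triangulation of the torus T^2.)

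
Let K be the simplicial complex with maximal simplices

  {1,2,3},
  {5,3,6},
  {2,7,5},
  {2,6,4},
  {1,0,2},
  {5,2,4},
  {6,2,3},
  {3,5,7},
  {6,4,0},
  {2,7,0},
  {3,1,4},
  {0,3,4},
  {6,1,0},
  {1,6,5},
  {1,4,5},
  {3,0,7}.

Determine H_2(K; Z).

H_2 ≅ Z.

We work with the vertex ordering 0 < 1 < 2 < 3 < 4 < 5 < 6 < 7. The simplices of K, each written with vertices in increasing order, are:

  0-simplices (8): [0], [1], [2], [3], [4], [5], [6], [7]
  1-simplices (24): (24 of them)
  2-simplices (16): [0,1,2], [0,1,6], [0,2,7], [0,3,4], [0,3,7], [0,4,6], [1,2,3], [1,3,4], [1,4,5], [1,5,6], [2,3,6], [2,4,5], [2,4,6], [2,5,7], [3,5,6], [3,5,7]

so the chain groups are C_0 ≅ Z^8, C_1 ≅ Z^24, C_2 ≅ Z^16.

∂_1: C_1 → C_0 sends each edge [p,q] (with p < q) to q − p.
The resulting 8×24 matrix has rank 7, and its Smith normal form has invariant factors (1,1,1,1,1,1,1).

∂_2: C_2 → C_1 sends each 2-simplex [p,q,r] to [q,r] − [p,r] + [p,q]. For instance
  ∂[1,5,6] = [5,6] − [1,6] + [1,5],
  ∂[0,4,6] = [4,6] − [0,6] + [0,4].
This gives a 24×16 integer matrix of rank 15; reducing to Smith normal form yields diagonal entries (1,1,1,1,1,1,1,1,1,1,1,1,1,1,1).

Computing H_k = (kernel of ∂_k) / (image of ∂_{k+1}):

  H_2: rank ker ∂_2 − rank ∂_3 = (16 − 15) − 0 = 1, and there is no ∂_3, so H_2 ≅ Z.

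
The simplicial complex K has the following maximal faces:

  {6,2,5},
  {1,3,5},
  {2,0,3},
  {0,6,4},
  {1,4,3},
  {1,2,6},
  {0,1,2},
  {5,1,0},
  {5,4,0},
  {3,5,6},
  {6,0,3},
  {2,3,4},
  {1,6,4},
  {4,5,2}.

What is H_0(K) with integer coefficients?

H_0 ≅ Z.

We work with the vertex ordering 0 < 1 < 2 < 3 < 4 < 5 < 6. The simplices of K, each written with vertices in increasing order, are:

  0-simplices (7): [0], [1], [2], [3], [4], [5], [6]
  1-simplices (21): [0,1], [0,2], [0,3], [0,4], [0,5], [0,6], [1,2], [1,3], [1,4], [1,5], [1,6], [2,3], [2,4], [2,5], [2,6], [3,4], [3,5], [3,6], [4,5], [4,6], [5,6]
  2-simplices (14): [0,1,2], [0,1,5], [0,2,3], [0,3,6], [0,4,5], [0,4,6], [1,2,6], [1,3,4], [1,3,5], [1,4,6], [2,3,4], [2,4,5], [2,5,6], [3,5,6]

Hence C_0 ≅ Z^7, C_1 ≅ Z^21, C_2 ≅ Z^14.

Boundary ∂_1: C_1 → C_0 is given by ∂[p,q] = [q] − [p]. For instance
  ∂[3,4] = [4] − [3].
As a 7×21 matrix over Z this has rank 6, with invariant factors (1,1,1,1,1,1).

Boundary ∂_2: C_2 → C_1 sends each 2-simplex [p,q,r] to [q,r] − [p,r] + [p,q]. For instance
  ∂[2,5,6] = [5,6] − [2,6] + [2,5],
  ∂[0,2,3] = [2,3] − [0,3] + [0,2].
The resulting 21×14 matrix has rank 13, and its Smith normal form has invariant factors (1,1,1,1,1,1,1,1,1,1,1,1,1).

Reading off H_k = ker ∂_k / im ∂_{k+1}:

  H_0: rank C_0 − rank ∂_1 = 7 − 6 = 1, and the invariant factors of ∂_1 are all 1, so H_0 = Z.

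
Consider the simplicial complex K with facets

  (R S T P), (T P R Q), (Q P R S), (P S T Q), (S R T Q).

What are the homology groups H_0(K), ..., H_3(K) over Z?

K has 5 vertices, 10 edges, 10 triangles, 5 3-simplices.
rank ∂_0 = 0, rank ∂_1 = 4 ⇒ b_0 = 5 − 0 − 4 = 1; all invariant factors of ∂_1 are 1 so no torsion. So H_0 = Z.
rank ∂_1 = 4, rank ∂_2 = 6 ⇒ b_1 = 10 − 4 − 6 = 0; all invariant factors of ∂_2 are 1 so no torsion. So H_1 = 0.
rank ∂_2 = 6, rank ∂_3 = 4 ⇒ b_2 = 10 − 6 − 4 = 0; all invariant factors of ∂_3 are 1 so no torsion. So H_2 = 0.
rank ∂_3 = 4, rank ∂_4 = 0 ⇒ b_3 = 5 − 4 − 0 = 1. So H_3 = Z.

H_0 ≅ Z,  H_1 = 0,  H_2 = 0,  H_3 ≅ Z.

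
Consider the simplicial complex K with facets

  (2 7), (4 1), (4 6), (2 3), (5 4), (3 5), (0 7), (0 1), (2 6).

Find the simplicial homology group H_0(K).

Order the vertices as 0 < 1 < 2 < 3 < 4 < 5 < 6 < 7. Listing each simplex with vertices in this order, K has dimension 1 with simplices:

  0-simplices (8): [0], [1], [2], [3], [4], [5], [6], [7]
  1-simplices (9): [0,1], [0,7], [1,4], [2,3], [2,6], [2,7], [3,5], [4,5], [4,6]

so the chain groups are C_0 ≅ Z^8, C_1 ≅ Z^9.

Boundary ∂_1: C_1 → C_0 is given by ∂[p,q] = [q] − [p]. For instance
  ∂[1,4] = [4] − [1].
The resulting 8×9 matrix has rank 7, and its Smith normal form has invariant factors (1,1,1,1,1,1,1).

Computing H_k = (kernel of ∂_k) / (image of ∂_{k+1}):

  H_0: rank C_0 − rank ∂_1 = 8 − 7 = 1, and the invariant factors of ∂_1 are all 1, so H_0 = Z.

H_0 = Z.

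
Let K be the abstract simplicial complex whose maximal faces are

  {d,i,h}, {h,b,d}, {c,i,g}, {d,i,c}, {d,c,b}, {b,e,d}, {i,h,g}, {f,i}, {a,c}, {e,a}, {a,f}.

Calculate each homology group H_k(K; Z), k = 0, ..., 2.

H_0 = Z,  H_1 = Z^2,  H_2 = 0.

Fix the vertex order a < b < c < d < e < f < g < h < i and write every simplex with vertices in increasing order. Then dim K = 2 and the simplices of K are:

  0-simplices (9): a, b, c, d, e, f, g, h, i
  1-simplices (17): ac, ae, af, bc, bd, be, bh, cd, cg, ci, de, dh, di, fi, gh, gi, hi
  2-simplices (7): bcd, bde, bdh, cdi, cgi, dhi, ghi

Hence C_0 ≅ Z^9, C_1 ≅ Z^17, C_2 ≅ Z^7.

Boundary ∂_1: C_1 → C_0 sends each edge [p,q] (with p < q) to q − p.
The resulting 9×17 matrix has rank 8, and its Smith normal form has invariant factors (1,1,1,1,1,1,1,1).

∂_2: C_2 → C_1 acts by ∂[p,q,r] = [q,r] − [p,r] + [p,q]. For instance
  ∂cdi = di − ci + cd,
  ∂cgi = gi − ci + cg.
The 17×7 boundary matrix has rank 7 and Smith normal form diag(1,1,1,1,1,1,1).

Reading off H_k = ker ∂_k / im ∂_{k+1}:

  H_0: rank C_0 − rank ∂_1 = 9 − 8 = 1, and the invariant factors of ∂_1 are all 1, so H_0 = Z.
  H_1: rank ker ∂_1 − rank ∂_2 = (17 − 8) − 7 = 2, and the invariant factors of ∂_2 are all 1, so H_1 = Z^2.
  H_2: rank ker ∂_2 − rank ∂_3 = (7 − 7) − 0 = 0, and there is no ∂_3, so H_2 = 0.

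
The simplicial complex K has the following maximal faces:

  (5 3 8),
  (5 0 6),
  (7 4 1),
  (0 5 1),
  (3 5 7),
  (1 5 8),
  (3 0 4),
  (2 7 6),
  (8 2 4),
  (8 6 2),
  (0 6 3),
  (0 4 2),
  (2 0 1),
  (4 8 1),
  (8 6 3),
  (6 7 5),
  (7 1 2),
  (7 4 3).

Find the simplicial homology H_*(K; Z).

H_0 = Z,  H_1 = Z ⊕ Z/2,  H_2 = 0.

Fix the vertex order 0 < 1 < 2 < 3 < 4 < 5 < 6 < 7 < 8 and write every simplex with vertices in increasing order. Then dim K = 2 and the simplices of K are:

  0-simplices (9): [0], [1], [2], [3], [4], [5], [6], [7], [8]
  1-simplices (27): (27 of them)
  2-simplices (18): [0,1,2], [0,1,5], [0,2,4], [0,3,4], [0,3,6], [0,5,6], [1,2,7], [1,4,7], [1,4,8], [1,5,8], [2,4,8], [2,6,7], [2,6,8], [3,4,7], [3,5,7], [3,5,8], [3,6,8], [5,6,7]

Hence C_0 ≅ Z^9, C_1 ≅ Z^27, C_2 ≅ Z^18.

The boundary map ∂_1: C_1 → C_0 is given by ∂[p,q] = [q] − [p]. For instance
  ∂[4,7] = [7] − [4].
The 9×27 boundary matrix has rank 8 and Smith normal form diag(1,1,1,1,1,1,1,1).

Boundary ∂_2: C_2 → C_1 maps a triangle to the signed sum of its edges. For instance
  ∂[0,1,2] = [1,2] − [0,2] + [0,1],
  ∂[5,6,7] = [6,7] − [5,7] + [5,6].
The 27×18 boundary matrix has rank 18 and Smith normal form diag(1,1,1,1,1,1,1,1,1,1,1,1,1,1,1,1,1,2).

Computing H_k = (kernel of ∂_k) / (image of ∂_{k+1}):

  H_0: rank C_0 − rank ∂_1 = 9 − 8 = 1, and the invariant factors of ∂_1 are all 1, so H_0 = Z.
  H_1: rank ker ∂_1 − rank ∂_2 = (27 − 8) − 18 = 1, and ∂_2 has invariant factor 2 > 1, so H_1 = Z ⊕ Z/2.
  H_2: rank ker ∂_2 − rank ∂_3 = (18 − 18) − 0 = 0, and there is no ∂_3, so H_2 = 0.

As a check, the Euler characteristic is 9 − 27 + 18 = 0, which agrees with 1 − 1 + 0 = 0.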